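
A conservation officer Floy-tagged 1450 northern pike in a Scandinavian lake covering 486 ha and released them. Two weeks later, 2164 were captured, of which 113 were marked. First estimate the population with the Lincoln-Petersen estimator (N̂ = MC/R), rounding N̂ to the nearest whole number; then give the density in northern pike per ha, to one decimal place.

N̂ = 1450·2164/113 = 3137800/113 ≈ 27768.1 → 27768
Density = N̂ / area = 27768 / 486 ≈ 57.14 → 57.1 per ha

density ≈ 57.1 northern pike per ha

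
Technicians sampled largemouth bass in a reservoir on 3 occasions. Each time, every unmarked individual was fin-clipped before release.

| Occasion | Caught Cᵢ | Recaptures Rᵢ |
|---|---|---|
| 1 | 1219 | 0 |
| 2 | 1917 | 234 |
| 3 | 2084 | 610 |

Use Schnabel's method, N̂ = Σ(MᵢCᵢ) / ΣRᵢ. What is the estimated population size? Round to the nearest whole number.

N ≈ 9934

Marked at large before each occasion: Mᵢ = Σⱼ<ᵢ (Cⱼ − Rⱼ) → M1=0, M2=1219, M3=2902
Σ MᵢCᵢ = 0·1219 + 1219·1917 + 2902·2084 = 0 + 2336823 + 6047768 = 8384591
Σ Rᵢ = 0 + 234 + 610 = 844
N̂ = 8384591 / 844 ≈ 9934.3 → 9934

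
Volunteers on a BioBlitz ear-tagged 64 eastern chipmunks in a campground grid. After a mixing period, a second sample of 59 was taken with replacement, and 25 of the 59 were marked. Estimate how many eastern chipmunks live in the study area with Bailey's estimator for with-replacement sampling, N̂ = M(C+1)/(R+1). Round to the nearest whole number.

N ≈ 148

N̂ = 64·(59+1)/(25+1) = 64·60/26 = 3840/26 ≈ 147.7 → 148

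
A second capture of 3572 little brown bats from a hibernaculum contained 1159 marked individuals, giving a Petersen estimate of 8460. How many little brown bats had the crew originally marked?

From N = M·C/R: M = N·R / C = 8460·1159 / 3572 = 9805140 / 3572 = 2745.

M = 2745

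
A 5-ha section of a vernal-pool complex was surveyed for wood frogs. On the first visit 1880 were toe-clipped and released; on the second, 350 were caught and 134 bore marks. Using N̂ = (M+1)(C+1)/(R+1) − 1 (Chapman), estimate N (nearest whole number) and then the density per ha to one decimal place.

N̂ = 1881·351/135 − 1 = 660231/135 − 1 ≈ 4889.6 → 4890
Density = N̂ / area = 4890 / 5 = 978.0 per ha

density ≈ 978.0 wood frogs per ha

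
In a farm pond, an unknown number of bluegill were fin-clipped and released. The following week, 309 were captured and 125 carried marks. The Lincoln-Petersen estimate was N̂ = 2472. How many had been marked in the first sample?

From N = M·C/R: M = N·R / C = 2472·125 / 309 = 309000 / 309 = 1000.

M = 1000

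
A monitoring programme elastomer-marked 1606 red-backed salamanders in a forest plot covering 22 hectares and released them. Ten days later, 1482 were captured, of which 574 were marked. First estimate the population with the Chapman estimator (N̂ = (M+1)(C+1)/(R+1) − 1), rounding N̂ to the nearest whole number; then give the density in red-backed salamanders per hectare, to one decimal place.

density ≈ 188.4 red-backed salamanders per hectare

N̂ = 1607·1483/575 − 1 = 2383181/575 − 1 ≈ 4143.7 → 4144
Density = N̂ / area = 4144 / 22 ≈ 188.36 → 188.4 per hectare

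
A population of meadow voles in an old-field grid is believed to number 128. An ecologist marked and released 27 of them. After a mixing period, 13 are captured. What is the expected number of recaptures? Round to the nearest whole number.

expected recaptures ≈ 3

Expected recaptures E[R] = M·C / N.
E[R] = 27 × 13 / 128 = 351 / 128 ≈ 2.7 → 3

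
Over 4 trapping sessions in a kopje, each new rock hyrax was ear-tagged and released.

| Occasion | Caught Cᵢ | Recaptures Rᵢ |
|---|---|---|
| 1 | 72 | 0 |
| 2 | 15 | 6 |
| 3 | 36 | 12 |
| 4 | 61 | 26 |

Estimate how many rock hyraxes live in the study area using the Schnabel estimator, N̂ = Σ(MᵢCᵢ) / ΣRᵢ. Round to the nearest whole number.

Marked at large before each occasion: Mᵢ = Σⱼ<ᵢ (Cⱼ − Rⱼ) → M1=0, M2=72, M3=81, M4=105
Σ MᵢCᵢ = 0·72 + 72·15 + 81·36 + 105·61 = 0 + 1080 + 2916 + 6405 = 10401
Σ Rᵢ = 0 + 6 + 12 + 26 = 44
N̂ = 10401 / 44 ≈ 236.4 → 236

N ≈ 236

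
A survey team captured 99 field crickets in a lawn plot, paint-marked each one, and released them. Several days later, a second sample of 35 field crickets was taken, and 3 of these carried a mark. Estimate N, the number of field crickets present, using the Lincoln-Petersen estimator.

N = (99 × 35) / 3 = 3465 / 3 = 1155

N = 1155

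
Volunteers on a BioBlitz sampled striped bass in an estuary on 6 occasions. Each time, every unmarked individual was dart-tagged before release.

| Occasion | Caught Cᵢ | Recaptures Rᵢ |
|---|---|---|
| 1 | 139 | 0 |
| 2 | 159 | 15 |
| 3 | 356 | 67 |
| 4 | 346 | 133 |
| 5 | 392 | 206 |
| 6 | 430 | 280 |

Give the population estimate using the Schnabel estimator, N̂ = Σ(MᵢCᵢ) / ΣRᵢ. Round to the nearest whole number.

N ≈ 1492

Marked at large before each occasion: Mᵢ = Σⱼ<ᵢ (Cⱼ − Rⱼ) → M1=0, M2=139, M3=283, M4=572, M5=785, M6=971
Σ MᵢCᵢ = 0·139 + 139·159 + 283·356 + 572·346 + 785·392 + 971·430 = 0 + 22101 + 100748 + 197912 + 307720 + 417530 = 1046011
Σ Rᵢ = 0 + 15 + 67 + 133 + 206 + 280 = 701
N̂ = 1046011 / 701 ≈ 1492.2 → 1492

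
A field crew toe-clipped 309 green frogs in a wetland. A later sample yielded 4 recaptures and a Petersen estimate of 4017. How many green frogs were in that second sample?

C = 52

From N = M·C/R: C = N·R / M = 4017·4 / 309 = 16068 / 309 = 52.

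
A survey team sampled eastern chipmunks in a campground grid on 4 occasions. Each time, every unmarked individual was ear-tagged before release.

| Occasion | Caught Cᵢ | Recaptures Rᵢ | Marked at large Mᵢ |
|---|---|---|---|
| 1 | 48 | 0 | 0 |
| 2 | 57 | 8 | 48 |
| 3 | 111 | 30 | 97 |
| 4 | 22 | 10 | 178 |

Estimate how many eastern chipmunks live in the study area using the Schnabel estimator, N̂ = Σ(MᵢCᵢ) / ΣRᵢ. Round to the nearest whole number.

Σ MᵢCᵢ = 0·48 + 48·57 + 97·111 + 178·22 = 0 + 2736 + 10767 + 3916 = 17419
Σ Rᵢ = 0 + 8 + 30 + 10 = 48
N̂ = 17419 / 48 ≈ 362.9 → 363

N ≈ 363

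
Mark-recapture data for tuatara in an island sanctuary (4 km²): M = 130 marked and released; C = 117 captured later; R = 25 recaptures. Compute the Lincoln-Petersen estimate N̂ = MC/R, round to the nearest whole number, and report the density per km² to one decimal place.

density ≈ 152.0 tuatara per km²

N̂ = 130·117/25 = 15210/25 ≈ 608.4 → 608
Density = N̂ / area = 608 / 4 = 152.0 per km²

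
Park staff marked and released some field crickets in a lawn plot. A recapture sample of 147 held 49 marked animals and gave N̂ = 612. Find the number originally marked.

From N = M·C/R: M = N·R / C = 612·49 / 147 = 29988 / 147 = 204.

M = 204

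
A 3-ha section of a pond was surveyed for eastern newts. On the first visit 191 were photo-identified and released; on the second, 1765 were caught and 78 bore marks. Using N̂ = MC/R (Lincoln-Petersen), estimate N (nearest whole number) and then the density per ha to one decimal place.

density ≈ 1440.7 eastern newts per ha

N̂ = 191·1765/78 = 337115/78 ≈ 4322.0 → 4322
Density = N̂ / area = 4322 / 3 ≈ 1440.67 → 1440.7 per ha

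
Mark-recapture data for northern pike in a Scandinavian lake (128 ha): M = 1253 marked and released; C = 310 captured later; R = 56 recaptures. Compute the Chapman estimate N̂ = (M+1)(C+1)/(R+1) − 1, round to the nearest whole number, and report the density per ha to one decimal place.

N̂ = 1254·311/57 − 1 = 389994/57 − 1 = 6841
Density = N̂ / area = 6841 / 128 ≈ 53.445 → 53.4 per ha

density ≈ 53.4 northern pike per ha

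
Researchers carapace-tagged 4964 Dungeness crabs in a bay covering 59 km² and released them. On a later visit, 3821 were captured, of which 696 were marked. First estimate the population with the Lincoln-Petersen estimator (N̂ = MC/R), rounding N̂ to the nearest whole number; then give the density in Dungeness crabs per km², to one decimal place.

density ≈ 461.9 Dungeness crabs per km²

N̂ = 4964·3821/696 = 18967444/696 ≈ 27252.1 → 27252
Density = N̂ / area = 27252 / 59 ≈ 461.90 → 461.9 per km²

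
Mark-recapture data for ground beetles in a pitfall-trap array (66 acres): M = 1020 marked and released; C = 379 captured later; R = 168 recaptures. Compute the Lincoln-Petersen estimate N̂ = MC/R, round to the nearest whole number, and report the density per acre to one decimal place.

N̂ = 1020·379/168 = 386580/168 ≈ 2301.1 → 2301
Density = N̂ / area = 2301 / 66 ≈ 34.86 → 34.9 per acre

density ≈ 34.9 ground beetles per acre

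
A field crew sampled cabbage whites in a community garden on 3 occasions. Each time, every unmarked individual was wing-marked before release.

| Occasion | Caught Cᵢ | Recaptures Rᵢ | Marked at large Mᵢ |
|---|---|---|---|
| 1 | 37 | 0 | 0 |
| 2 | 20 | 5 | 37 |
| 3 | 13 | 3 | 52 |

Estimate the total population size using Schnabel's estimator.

N = 177

Σ MᵢCᵢ = 0·37 + 37·20 + 52·13 = 0 + 740 + 676 = 1416
Σ Rᵢ = 0 + 5 + 3 = 8
N̂ = 1416 / 8 = 177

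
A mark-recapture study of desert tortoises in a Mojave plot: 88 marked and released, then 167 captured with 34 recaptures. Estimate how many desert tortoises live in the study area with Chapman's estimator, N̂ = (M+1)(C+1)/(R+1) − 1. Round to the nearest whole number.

N̂ = (88+1)(167+1)/(34+1) − 1 = 89·168/35 − 1
= 14952/35 − 1 ≈ 427.2 − 1 ≈ 426.2 → 426

N ≈ 426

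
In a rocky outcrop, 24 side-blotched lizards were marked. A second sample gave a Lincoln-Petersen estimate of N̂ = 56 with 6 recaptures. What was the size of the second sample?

C = 14

From N = M·C/R: C = N·R / M = 56·6 / 24 = 336 / 24 = 14.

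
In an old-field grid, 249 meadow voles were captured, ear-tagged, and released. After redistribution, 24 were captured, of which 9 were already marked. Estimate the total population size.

If marked individuals mix randomly, R/C ≈ M/N, giving N ≈ M·C/R.
N = (249 × 24) / 9 = 5976 / 9 = 664

N = 664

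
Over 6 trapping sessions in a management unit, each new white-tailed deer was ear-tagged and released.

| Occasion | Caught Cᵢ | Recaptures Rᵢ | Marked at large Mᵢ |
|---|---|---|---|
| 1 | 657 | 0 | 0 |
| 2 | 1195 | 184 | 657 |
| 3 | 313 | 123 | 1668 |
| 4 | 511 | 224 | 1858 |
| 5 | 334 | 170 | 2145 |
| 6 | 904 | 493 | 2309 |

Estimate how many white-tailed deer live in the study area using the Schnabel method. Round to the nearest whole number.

Σ MᵢCᵢ = 0·657 + 657·1195 + 1668·313 + 1858·511 + 2145·334 + 2309·904 = 0 + 785115 + 522084 + 949438 + 716430 + 2087336 = 5060403
Σ Rᵢ = 0 + 184 + 123 + 224 + 170 + 493 = 1194
N̂ = 5060403 / 1194 ≈ 4238.2 → 4238

N ≈ 4238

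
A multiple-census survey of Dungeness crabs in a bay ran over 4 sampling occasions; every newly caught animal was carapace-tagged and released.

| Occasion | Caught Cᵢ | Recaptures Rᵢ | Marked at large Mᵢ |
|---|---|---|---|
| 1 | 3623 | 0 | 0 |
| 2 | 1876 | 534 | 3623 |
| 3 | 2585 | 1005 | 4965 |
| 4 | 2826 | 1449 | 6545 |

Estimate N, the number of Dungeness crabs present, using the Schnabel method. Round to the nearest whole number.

N ≈ 12,760

Σ MᵢCᵢ = 0·3623 + 3623·1876 + 4965·2585 + 6545·2826 = 0 + 6796748 + 12834525 + 18496170 = 38127443
Σ Rᵢ = 0 + 534 + 1005 + 1449 = 2988
N̂ = 38127443 / 2988 ≈ 12760.2 → 12760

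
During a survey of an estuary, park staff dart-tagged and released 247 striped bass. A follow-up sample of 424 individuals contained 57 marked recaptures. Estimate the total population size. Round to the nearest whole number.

The marked fraction in the recapture sample should equal the marked fraction in the population: 57/424 = 247/N.
N = (247 × 424) / 57 = 104728 / 57 ≈ 1837.3 → 1837

N ≈ 1837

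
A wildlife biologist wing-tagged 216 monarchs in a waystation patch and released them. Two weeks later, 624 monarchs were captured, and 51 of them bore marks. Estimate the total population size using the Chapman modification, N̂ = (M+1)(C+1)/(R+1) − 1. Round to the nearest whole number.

N ≈ 2607

N̂ = (216+1)(624+1)/(51+1) − 1 = 217·625/52 − 1
= 135625/52 − 1 ≈ 2608.2 − 1 ≈ 2607.2 → 2607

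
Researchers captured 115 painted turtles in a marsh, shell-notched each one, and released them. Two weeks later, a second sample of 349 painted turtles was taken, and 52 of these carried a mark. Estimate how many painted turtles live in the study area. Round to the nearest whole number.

The marked fraction in the recapture sample should equal the marked fraction in the population: 52/349 = 115/N.
N = (115 × 349) / 52 = 40135 / 52 ≈ 771.8 → 772

N ≈ 772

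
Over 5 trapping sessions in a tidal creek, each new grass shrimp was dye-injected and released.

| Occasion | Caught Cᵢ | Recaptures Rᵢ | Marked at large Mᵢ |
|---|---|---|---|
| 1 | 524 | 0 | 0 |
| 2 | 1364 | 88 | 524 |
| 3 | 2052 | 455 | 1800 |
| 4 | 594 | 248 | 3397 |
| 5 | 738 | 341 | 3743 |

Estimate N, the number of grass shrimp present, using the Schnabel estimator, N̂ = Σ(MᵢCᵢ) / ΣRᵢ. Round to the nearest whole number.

Σ MᵢCᵢ = 0·524 + 524·1364 + 1800·2052 + 3397·594 + 3743·738 = 0 + 714736 + 3693600 + 2017818 + 2762334 = 9188488
Σ Rᵢ = 0 + 88 + 455 + 248 + 341 = 1132
N̂ = 9188488 / 1132 ≈ 8117.0 → 8117

N ≈ 8117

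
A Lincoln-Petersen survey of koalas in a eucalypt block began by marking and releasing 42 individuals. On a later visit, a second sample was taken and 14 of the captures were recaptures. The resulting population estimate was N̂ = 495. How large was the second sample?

C = 165

From N = M·C/R: C = N·R / M = 495·14 / 42 = 6930 / 42 = 165.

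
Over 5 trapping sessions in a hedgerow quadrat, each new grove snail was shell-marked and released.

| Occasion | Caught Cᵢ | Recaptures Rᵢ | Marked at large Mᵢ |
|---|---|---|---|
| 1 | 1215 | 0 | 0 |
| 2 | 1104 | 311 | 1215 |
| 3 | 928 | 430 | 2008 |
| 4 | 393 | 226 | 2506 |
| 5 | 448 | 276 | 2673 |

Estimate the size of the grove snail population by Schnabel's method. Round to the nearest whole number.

Σ MᵢCᵢ = 0·1215 + 1215·1104 + 2008·928 + 2506·393 + 2673·448 = 0 + 1341360 + 1863424 + 984858 + 1197504 = 5387146
Σ Rᵢ = 0 + 311 + 430 + 226 + 276 = 1243
N̂ = 5387146 / 1243 ≈ 4334.0 → 4334

N ≈ 4334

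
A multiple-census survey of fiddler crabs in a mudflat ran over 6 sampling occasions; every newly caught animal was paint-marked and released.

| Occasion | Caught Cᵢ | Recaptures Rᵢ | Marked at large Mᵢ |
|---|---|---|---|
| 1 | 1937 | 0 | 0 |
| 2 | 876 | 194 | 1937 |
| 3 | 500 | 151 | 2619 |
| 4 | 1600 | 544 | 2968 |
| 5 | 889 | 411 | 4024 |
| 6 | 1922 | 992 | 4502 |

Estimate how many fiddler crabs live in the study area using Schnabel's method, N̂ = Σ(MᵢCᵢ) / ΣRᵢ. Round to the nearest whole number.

Σ MᵢCᵢ = 0·1937 + 1937·876 + 2619·500 + 2968·1600 + 4024·889 + 4502·1922 = 0 + 1696812 + 1309500 + 4748800 + 3577336 + 8652844 = 19985292
Σ Rᵢ = 0 + 194 + 151 + 544 + 411 + 992 = 2292
N̂ = 19985292 / 2292 ≈ 8719.6 → 8720

N ≈ 8720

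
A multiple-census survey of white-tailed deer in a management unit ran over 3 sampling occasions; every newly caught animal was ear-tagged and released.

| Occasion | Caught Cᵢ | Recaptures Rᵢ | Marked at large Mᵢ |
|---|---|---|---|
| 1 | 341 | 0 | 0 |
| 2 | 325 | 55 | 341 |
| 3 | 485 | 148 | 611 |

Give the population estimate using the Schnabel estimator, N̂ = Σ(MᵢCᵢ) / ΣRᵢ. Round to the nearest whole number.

Σ MᵢCᵢ = 0·341 + 341·325 + 611·485 = 0 + 110825 + 296335 = 407160
Σ Rᵢ = 0 + 55 + 148 = 203
N̂ = 407160 / 203 ≈ 2005.7 → 2006

N ≈ 2006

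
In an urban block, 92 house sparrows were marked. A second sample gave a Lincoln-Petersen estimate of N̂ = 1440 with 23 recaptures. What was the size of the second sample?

From N = M·C/R: C = N·R / M = 1440·23 / 92 = 33120 / 92 = 360.

C = 360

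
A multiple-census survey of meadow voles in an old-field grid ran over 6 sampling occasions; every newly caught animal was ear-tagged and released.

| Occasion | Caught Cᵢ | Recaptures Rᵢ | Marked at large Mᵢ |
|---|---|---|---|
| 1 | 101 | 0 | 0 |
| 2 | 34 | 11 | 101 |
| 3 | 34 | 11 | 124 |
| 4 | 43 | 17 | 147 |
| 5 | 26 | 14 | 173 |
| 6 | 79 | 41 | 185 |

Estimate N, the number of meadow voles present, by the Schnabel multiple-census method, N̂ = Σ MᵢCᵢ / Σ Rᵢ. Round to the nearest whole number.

N ≈ 352

Σ MᵢCᵢ = 0·101 + 101·34 + 124·34 + 147·43 + 173·26 + 185·79 = 0 + 3434 + 4216 + 6321 + 4498 + 14615 = 33084
Σ Rᵢ = 0 + 11 + 11 + 17 + 14 + 41 = 94
N̂ = 33084 / 94 ≈ 352.0 → 352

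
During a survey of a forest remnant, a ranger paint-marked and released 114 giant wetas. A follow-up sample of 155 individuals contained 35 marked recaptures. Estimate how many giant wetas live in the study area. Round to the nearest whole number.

N ≈ 505

N = (114 × 155) / 35 = 17670 / 35 ≈ 504.9 → 505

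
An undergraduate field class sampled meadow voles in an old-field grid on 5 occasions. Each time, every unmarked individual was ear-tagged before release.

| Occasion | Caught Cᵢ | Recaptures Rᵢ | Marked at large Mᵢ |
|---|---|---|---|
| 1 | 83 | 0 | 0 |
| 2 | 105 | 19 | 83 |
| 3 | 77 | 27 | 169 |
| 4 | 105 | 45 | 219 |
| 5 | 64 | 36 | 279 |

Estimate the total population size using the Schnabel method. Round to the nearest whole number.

Σ MᵢCᵢ = 0·83 + 83·105 + 169·77 + 219·105 + 279·64 = 0 + 8715 + 13013 + 22995 + 17856 = 62579
Σ Rᵢ = 0 + 19 + 27 + 45 + 36 = 127
N̂ = 62579 / 127 ≈ 492.7 → 493

N ≈ 493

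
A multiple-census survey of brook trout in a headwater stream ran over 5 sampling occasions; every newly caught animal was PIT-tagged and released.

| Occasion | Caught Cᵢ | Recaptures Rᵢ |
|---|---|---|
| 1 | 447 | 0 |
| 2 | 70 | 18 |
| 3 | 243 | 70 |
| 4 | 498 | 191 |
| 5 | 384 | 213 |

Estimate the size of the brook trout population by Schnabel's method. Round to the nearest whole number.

Marked at large before each occasion: Mᵢ = Σⱼ<ᵢ (Cⱼ − Rⱼ) → M1=0, M2=447, M3=499, M4=672, M5=979
Σ MᵢCᵢ = 0·447 + 447·70 + 499·243 + 672·498 + 979·384 = 0 + 31290 + 121257 + 334656 + 375936 = 863139
Σ Rᵢ = 0 + 18 + 70 + 191 + 213 = 492
N̂ = 863139 / 492 ≈ 1754.3 → 1754

N ≈ 1754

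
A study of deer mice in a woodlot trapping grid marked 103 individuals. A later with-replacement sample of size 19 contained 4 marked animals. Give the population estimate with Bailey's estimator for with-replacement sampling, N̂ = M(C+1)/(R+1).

N̂ = 103·(19+1)/(4+1) = 103·20/5 = 2060/5 = 412

N = 412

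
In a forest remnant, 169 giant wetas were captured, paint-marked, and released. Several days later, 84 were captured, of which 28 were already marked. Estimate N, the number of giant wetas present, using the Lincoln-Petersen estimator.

Lincoln-Petersen assumes M/N = R/C, so N = M·C / R.
N = (169 × 84) / 28 = 14196 / 28 = 507

N = 507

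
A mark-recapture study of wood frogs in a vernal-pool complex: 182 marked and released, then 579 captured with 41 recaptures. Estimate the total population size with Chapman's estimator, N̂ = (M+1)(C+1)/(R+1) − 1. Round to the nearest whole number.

N ≈ 2526

N̂ = (182+1)(579+1)/(41+1) − 1 = 183·580/42 − 1
= 106140/42 − 1 ≈ 2527.1 − 1 ≈ 2526.1 → 2526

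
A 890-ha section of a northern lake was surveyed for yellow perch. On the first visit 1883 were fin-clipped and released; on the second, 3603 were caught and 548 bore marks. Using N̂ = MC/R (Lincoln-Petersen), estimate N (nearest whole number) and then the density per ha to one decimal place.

density ≈ 13.9 yellow perch per ha

N̂ = 1883·3603/548 = 6784449/548 ≈ 12380.4 → 12380
Density = N̂ / area = 12380 / 890 ≈ 13.91 → 13.9 per ha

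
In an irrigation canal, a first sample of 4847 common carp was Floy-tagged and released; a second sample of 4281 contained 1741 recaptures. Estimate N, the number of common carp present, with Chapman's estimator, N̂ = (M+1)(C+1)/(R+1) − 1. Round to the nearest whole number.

N̂ = (4847+1)(4281+1)/(1741+1) − 1 = 4848·4282/1742 − 1
= 20759136/1742 − 1 ≈ 11916.8 − 1 ≈ 11915.8 → 11916

N ≈ 11,916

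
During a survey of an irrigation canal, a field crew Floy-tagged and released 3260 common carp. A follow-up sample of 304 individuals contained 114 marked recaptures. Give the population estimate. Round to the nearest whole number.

N ≈ 8693

If marked individuals mix randomly, R/C ≈ M/N, giving N ≈ M·C/R.
N = (3260 × 304) / 114 = 991040 / 114 ≈ 8693.3 → 8693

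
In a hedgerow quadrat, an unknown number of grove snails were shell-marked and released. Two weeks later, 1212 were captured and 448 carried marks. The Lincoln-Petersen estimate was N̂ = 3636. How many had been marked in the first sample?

M = 1344

From N = M·C/R: M = N·R / C = 3636·448 / 1212 = 1628928 / 1212 = 1344.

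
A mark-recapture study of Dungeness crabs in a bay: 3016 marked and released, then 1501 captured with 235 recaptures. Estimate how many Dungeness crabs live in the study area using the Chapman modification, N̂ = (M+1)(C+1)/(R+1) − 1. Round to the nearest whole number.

N ≈ 19,200

N̂ = (3016+1)(1501+1)/(235+1) − 1 = 3017·1502/236 − 1
= 4531534/236 − 1 ≈ 19201.4 − 1 ≈ 19200.4 → 19200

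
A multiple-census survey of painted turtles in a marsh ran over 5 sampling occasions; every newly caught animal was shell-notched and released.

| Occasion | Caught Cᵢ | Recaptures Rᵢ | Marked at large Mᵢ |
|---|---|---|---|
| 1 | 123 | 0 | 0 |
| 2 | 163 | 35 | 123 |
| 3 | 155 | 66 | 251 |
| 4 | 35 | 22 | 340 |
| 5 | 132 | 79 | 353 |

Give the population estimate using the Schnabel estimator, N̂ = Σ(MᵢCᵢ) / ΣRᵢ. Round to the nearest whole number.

Σ MᵢCᵢ = 0·123 + 123·163 + 251·155 + 340·35 + 353·132 = 0 + 20049 + 38905 + 11900 + 46596 = 117450
Σ Rᵢ = 0 + 35 + 66 + 22 + 79 = 202
N̂ = 117450 / 202 ≈ 581.4 → 581

N ≈ 581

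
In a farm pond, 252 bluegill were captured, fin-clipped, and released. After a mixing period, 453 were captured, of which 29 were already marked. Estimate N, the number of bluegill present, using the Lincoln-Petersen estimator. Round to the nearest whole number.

N = (252 × 453) / 29 = 114156 / 29 ≈ 3936.4 → 3936

N ≈ 3936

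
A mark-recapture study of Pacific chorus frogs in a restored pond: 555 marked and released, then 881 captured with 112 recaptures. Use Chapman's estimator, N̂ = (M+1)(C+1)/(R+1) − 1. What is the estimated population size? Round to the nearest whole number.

N̂ = (555+1)(881+1)/(112+1) − 1 = 556·882/113 − 1
= 490392/113 − 1 ≈ 4339.8 − 1 ≈ 4338.8 → 4339

N ≈ 4339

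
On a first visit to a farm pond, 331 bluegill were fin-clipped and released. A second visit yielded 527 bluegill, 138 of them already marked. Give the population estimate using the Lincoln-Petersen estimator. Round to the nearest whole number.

N ≈ 1264

N = (331 × 527) / 138 = 174437 / 138 ≈ 1264.0 → 1264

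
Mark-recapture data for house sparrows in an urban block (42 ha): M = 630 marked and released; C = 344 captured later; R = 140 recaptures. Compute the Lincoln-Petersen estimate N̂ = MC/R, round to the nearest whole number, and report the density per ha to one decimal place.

N̂ = 630·344/140 = 216720/140 = 1548
Density = N̂ / area = 1548 / 42 ≈ 36.86 → 36.9 per ha

density ≈ 36.9 house sparrows per ha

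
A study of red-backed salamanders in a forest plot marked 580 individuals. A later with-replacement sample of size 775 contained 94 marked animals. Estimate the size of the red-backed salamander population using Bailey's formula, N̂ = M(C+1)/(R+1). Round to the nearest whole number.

N ≈ 4738

N̂ = 580·(775+1)/(94+1) = 580·776/95 = 450080/95 ≈ 4737.7 → 4738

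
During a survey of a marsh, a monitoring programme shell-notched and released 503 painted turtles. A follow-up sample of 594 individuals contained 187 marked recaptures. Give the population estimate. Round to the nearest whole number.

N = (503 × 594) / 187 = 298782 / 187 ≈ 1597.8 → 1598

N ≈ 1598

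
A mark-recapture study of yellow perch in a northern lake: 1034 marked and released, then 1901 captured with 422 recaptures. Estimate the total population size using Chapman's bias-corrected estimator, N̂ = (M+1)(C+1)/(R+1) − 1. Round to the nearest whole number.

N̂ = (1034+1)(1901+1)/(422+1) − 1 = 1035·1902/423 − 1
= 1968570/423 − 1 ≈ 4653.8 − 1 ≈ 4652.8 → 4653

N ≈ 4653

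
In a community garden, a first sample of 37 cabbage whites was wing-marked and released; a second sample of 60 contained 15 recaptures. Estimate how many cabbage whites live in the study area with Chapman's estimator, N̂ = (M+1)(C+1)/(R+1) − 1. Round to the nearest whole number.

N̂ = (37+1)(60+1)/(15+1) − 1 = 38·61/16 − 1
= 2318/16 − 1 ≈ 144.9 − 1 ≈ 143.9 → 144

N ≈ 144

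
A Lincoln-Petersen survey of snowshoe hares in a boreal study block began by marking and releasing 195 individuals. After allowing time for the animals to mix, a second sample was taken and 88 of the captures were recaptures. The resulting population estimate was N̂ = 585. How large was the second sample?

C = 264

From N = M·C/R: C = N·R / M = 585·88 / 195 = 51480 / 195 = 264.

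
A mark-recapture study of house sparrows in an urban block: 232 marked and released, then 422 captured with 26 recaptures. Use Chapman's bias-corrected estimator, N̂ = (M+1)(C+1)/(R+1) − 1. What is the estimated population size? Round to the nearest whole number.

N̂ = (232+1)(422+1)/(26+1) − 1 = 233·423/27 − 1
= 98559/27 − 1 ≈ 3650.3 − 1 ≈ 3649.3 → 3649

N ≈ 3649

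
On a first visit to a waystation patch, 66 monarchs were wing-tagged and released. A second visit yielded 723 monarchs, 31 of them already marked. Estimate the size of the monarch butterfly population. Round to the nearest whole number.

N ≈ 1539

Lincoln-Petersen assumes M/N = R/C, so N = M·C / R.
N = (66 × 723) / 31 = 47718 / 31 ≈ 1539.3 → 1539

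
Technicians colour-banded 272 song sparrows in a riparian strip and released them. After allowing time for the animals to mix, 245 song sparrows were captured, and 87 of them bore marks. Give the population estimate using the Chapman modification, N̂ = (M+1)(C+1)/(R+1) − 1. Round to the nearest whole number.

N̂ = (272+1)(245+1)/(87+1) − 1 = 273·246/88 − 1
= 67158/88 − 1 ≈ 763.2 − 1 ≈ 762.2 → 762

N ≈ 762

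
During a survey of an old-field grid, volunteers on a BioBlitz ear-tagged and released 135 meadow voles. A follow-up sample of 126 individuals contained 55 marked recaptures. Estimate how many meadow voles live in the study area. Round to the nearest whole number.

N ≈ 309

If marked individuals mix randomly, R/C ≈ M/N, giving N ≈ M·C/R.
N = (135 × 126) / 55 = 17010 / 55 ≈ 309.3 → 309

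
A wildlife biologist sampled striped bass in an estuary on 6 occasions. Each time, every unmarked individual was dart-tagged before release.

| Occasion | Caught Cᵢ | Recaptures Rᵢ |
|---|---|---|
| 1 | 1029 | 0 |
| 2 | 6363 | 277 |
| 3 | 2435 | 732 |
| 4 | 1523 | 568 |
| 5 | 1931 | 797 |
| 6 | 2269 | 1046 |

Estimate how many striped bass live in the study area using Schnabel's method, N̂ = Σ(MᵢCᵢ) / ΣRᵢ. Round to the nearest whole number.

Marked at large before each occasion: Mᵢ = Σⱼ<ᵢ (Cⱼ − Rⱼ) → M1=0, M2=1029, M3=7115, M4=8818, M5=9773, M6=10907
Σ MᵢCᵢ = 0·1029 + 1029·6363 + 7115·2435 + 8818·1523 + 9773·1931 + 10907·2269 = 0 + 6547527 + 17325025 + 13429814 + 18871663 + 24747983 = 80922012
Σ Rᵢ = 0 + 277 + 732 + 568 + 797 + 1046 = 3420
N̂ = 80922012 / 3420 ≈ 23661.4 → 23661

N ≈ 23,661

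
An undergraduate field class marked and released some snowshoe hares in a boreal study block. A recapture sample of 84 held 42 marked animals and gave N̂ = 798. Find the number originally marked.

From N = M·C/R: M = N·R / C = 798·42 / 84 = 33516 / 84 = 399.

M = 399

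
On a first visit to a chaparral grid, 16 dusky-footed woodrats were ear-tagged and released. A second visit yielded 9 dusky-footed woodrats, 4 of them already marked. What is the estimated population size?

N = 36

Lincoln-Petersen assumes M/N = R/C, so N = M·C / R.
N = (16 × 9) / 4 = 144 / 4 = 36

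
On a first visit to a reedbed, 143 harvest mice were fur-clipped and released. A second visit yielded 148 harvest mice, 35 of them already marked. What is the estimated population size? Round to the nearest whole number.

N ≈ 605

N = (143 × 148) / 35 = 21164 / 35 ≈ 604.7 → 605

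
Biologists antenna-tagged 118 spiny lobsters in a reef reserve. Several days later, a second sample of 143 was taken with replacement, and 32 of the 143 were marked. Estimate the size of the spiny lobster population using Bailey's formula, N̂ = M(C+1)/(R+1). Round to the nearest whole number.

N ≈ 515

N̂ = 118·(143+1)/(32+1) = 118·144/33 = 16992/33 ≈ 514.9 → 515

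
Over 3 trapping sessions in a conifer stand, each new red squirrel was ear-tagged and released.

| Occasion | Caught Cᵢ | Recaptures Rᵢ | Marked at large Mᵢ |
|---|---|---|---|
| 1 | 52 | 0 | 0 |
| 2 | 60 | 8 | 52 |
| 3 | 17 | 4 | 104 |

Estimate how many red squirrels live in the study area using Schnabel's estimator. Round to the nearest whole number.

N ≈ 407

Σ MᵢCᵢ = 0·52 + 52·60 + 104·17 = 0 + 3120 + 1768 = 4888
Σ Rᵢ = 0 + 8 + 4 = 12
N̂ = 4888 / 12 ≈ 407.3 → 407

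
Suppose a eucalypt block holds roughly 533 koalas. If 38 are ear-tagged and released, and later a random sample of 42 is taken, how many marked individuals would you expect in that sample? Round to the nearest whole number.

Expected recaptures E[R] = M·C / N.
E[R] = 38 × 42 / 533 = 1596 / 533 ≈ 3.0 → 3

expected recaptures ≈ 3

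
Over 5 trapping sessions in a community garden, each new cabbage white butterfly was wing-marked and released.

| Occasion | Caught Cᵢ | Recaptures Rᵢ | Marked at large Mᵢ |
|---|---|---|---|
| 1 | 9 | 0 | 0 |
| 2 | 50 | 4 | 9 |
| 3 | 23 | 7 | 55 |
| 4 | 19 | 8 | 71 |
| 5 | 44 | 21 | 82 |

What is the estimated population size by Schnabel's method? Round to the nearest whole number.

N ≈ 167

Σ MᵢCᵢ = 0·9 + 9·50 + 55·23 + 71·19 + 82·44 = 0 + 450 + 1265 + 1349 + 3608 = 6672
Σ Rᵢ = 0 + 4 + 7 + 8 + 21 = 40
N̂ = 6672 / 40 ≈ 166.8 → 167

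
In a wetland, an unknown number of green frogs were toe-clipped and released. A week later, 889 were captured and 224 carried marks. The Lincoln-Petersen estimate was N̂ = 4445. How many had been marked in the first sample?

From N = M·C/R: M = N·R / C = 4445·224 / 889 = 995680 / 889 = 1120.

M = 1120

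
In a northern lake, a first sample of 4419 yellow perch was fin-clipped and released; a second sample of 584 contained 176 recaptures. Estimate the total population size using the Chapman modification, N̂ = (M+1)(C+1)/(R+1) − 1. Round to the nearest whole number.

N̂ = (4419+1)(584+1)/(176+1) − 1 = 4420·585/177 − 1
= 2585700/177 − 1 ≈ 14608.47 − 1 ≈ 14607.47 → 14607

N ≈ 14,607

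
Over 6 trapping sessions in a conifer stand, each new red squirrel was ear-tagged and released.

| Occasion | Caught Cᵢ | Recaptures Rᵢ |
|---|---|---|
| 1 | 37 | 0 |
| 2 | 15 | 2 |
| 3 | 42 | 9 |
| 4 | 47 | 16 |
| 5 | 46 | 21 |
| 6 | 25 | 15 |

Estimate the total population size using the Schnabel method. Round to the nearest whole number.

N ≈ 242

Marked at large before each occasion: Mᵢ = Σⱼ<ᵢ (Cⱼ − Rⱼ) → M1=0, M2=37, M3=50, M4=83, M5=114, M6=139
Σ MᵢCᵢ = 0·37 + 37·15 + 50·42 + 83·47 + 114·46 + 139·25 = 0 + 555 + 2100 + 3901 + 5244 + 3475 = 15275
Σ Rᵢ = 0 + 2 + 9 + 16 + 21 + 15 = 63
N̂ = 15275 / 63 ≈ 242.46 → 242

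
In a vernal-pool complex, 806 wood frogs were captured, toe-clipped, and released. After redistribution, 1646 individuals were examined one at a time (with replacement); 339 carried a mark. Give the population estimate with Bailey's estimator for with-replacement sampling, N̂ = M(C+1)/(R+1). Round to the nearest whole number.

N̂ = 806·(1646+1)/(339+1) = 806·1647/340 = 1327482/340 ≈ 3904.4 → 3904

N ≈ 3904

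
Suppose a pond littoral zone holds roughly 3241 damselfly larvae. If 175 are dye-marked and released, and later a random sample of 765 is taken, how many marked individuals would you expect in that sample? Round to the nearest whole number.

Expected recaptures E[R] = M·C / N.
E[R] = 175 × 765 / 3241 = 133875 / 3241 ≈ 41.3 → 41

expected recaptures ≈ 41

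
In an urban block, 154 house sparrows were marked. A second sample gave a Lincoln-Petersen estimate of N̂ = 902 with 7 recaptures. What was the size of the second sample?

C = 41

From N = M·C/R: C = N·R / M = 902·7 / 154 = 6314 / 154 = 41.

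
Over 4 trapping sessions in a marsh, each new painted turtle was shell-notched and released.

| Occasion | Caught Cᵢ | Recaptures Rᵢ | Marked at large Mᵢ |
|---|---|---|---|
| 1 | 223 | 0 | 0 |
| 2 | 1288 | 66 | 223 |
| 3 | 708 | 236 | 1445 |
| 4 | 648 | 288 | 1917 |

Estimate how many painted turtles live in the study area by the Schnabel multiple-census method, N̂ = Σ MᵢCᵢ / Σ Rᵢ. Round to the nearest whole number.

N ≈ 4326

Σ MᵢCᵢ = 0·223 + 223·1288 + 1445·708 + 1917·648 = 0 + 287224 + 1023060 + 1242216 = 2552500
Σ Rᵢ = 0 + 66 + 236 + 288 = 590
N̂ = 2552500 / 590 ≈ 4326.3 → 4326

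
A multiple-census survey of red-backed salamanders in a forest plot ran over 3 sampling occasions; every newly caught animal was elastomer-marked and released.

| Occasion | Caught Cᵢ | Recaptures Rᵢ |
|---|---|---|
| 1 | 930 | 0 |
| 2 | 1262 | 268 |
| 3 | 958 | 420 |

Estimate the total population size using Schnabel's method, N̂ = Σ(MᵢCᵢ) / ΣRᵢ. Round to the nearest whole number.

N ≈ 4385

Marked at large before each occasion: Mᵢ = Σⱼ<ᵢ (Cⱼ − Rⱼ) → M1=0, M2=930, M3=1924
Σ MᵢCᵢ = 0·930 + 930·1262 + 1924·958 = 0 + 1173660 + 1843192 = 3016852
Σ Rᵢ = 0 + 268 + 420 = 688
N̂ = 3016852 / 688 ≈ 4385.0 → 4385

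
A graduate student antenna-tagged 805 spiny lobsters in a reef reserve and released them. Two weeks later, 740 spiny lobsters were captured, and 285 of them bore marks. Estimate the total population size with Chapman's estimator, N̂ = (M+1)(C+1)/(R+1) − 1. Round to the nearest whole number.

N̂ = (805+1)(740+1)/(285+1) − 1 = 806·741/286 − 1
= 597246/286 − 1 ≈ 2088.3 − 1 ≈ 2087.3 → 2087

N ≈ 2087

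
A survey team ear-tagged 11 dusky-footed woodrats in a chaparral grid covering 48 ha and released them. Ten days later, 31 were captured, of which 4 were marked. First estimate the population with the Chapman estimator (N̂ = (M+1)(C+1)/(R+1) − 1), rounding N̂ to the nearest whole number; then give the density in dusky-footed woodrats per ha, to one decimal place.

density ≈ 1.6 dusky-footed woodrats per ha

N̂ = 12·32/5 − 1 = 384/5 − 1 ≈ 75.8 → 76
Density = N̂ / area = 76 / 48 ≈ 1.58 → 1.6 per ha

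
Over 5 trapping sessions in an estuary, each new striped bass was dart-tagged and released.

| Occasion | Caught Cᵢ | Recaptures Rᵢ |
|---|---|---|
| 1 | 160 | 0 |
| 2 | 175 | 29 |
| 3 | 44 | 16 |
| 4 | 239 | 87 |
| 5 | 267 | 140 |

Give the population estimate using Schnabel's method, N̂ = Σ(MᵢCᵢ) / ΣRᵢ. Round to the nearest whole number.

N ≈ 923

Marked at large before each occasion: Mᵢ = Σⱼ<ᵢ (Cⱼ − Rⱼ) → M1=0, M2=160, M3=306, M4=334, M5=486
Σ MᵢCᵢ = 0·160 + 160·175 + 306·44 + 334·239 + 486·267 = 0 + 28000 + 13464 + 79826 + 129762 = 251052
Σ Rᵢ = 0 + 29 + 16 + 87 + 140 = 272
N̂ = 251052 / 272 ≈ 923.0 → 923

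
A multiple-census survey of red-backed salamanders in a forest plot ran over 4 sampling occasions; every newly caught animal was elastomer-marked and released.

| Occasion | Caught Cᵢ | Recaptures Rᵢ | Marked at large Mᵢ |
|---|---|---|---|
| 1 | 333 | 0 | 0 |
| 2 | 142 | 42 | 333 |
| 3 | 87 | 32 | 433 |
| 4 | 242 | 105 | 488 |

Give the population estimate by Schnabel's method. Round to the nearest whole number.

N ≈ 1134

Σ MᵢCᵢ = 0·333 + 333·142 + 433·87 + 488·242 = 0 + 47286 + 37671 + 118096 = 203053
Σ Rᵢ = 0 + 42 + 32 + 105 = 179
N̂ = 203053 / 179 ≈ 1134.4 → 1134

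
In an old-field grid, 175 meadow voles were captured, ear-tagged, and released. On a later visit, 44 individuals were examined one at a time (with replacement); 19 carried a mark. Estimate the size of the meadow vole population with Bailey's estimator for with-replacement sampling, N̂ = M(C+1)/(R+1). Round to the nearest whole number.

N ≈ 394

N̂ = 175·(44+1)/(19+1) = 175·45/20 = 7875/20 ≈ 393.8 → 394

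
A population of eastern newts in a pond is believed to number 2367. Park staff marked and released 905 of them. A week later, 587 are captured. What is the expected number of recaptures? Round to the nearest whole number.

Expected recaptures E[R] = M·C / N.
E[R] = 905 × 587 / 2367 = 531235 / 2367 ≈ 224.4 → 224

expected recaptures ≈ 224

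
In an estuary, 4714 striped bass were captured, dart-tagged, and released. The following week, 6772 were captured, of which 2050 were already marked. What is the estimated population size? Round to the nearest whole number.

N ≈ 15,572

The marked fraction in the recapture sample should equal the marked fraction in the population: 2050/6772 = 4714/N.
N = (4714 × 6772) / 2050 = 31923208 / 2050 ≈ 15572.3 → 15572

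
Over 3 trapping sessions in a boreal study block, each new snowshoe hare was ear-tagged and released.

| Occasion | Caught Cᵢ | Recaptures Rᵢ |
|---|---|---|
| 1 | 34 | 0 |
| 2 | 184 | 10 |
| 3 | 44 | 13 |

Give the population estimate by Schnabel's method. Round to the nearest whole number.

Marked at large before each occasion: Mᵢ = Σⱼ<ᵢ (Cⱼ − Rⱼ) → M1=0, M2=34, M3=208
Σ MᵢCᵢ = 0·34 + 34·184 + 208·44 = 0 + 6256 + 9152 = 15408
Σ Rᵢ = 0 + 10 + 13 = 23
N̂ = 15408 / 23 ≈ 669.9 → 670

N ≈ 670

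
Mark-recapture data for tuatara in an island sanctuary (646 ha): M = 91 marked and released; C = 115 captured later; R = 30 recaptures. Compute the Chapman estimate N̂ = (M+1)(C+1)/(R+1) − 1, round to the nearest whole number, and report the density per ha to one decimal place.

N̂ = 92·116/31 − 1 = 10672/31 − 1 ≈ 343.3 → 343
Density = N̂ / area = 343 / 646 ≈ 0.53 → 0.5 per ha

density ≈ 0.5 tuatara per ha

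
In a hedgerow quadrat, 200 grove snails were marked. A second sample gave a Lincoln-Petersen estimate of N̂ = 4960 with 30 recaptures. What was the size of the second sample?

From N = M·C/R: C = N·R / M = 4960·30 / 200 = 148800 / 200 = 744.

C = 744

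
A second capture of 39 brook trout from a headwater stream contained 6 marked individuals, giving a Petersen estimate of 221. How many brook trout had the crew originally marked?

From N = M·C/R: M = N·R / C = 221·6 / 39 = 1326 / 39 = 34.

M = 34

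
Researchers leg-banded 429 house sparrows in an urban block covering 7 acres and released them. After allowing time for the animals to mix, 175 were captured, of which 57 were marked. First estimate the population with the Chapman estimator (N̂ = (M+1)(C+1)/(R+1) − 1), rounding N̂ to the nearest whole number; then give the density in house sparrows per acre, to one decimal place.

N̂ = 430·176/58 − 1 = 75680/58 − 1 ≈ 1303.8 → 1304
Density = N̂ / area = 1304 / 7 ≈ 186.29 → 186.3 per acre

density ≈ 186.3 house sparrows per acre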